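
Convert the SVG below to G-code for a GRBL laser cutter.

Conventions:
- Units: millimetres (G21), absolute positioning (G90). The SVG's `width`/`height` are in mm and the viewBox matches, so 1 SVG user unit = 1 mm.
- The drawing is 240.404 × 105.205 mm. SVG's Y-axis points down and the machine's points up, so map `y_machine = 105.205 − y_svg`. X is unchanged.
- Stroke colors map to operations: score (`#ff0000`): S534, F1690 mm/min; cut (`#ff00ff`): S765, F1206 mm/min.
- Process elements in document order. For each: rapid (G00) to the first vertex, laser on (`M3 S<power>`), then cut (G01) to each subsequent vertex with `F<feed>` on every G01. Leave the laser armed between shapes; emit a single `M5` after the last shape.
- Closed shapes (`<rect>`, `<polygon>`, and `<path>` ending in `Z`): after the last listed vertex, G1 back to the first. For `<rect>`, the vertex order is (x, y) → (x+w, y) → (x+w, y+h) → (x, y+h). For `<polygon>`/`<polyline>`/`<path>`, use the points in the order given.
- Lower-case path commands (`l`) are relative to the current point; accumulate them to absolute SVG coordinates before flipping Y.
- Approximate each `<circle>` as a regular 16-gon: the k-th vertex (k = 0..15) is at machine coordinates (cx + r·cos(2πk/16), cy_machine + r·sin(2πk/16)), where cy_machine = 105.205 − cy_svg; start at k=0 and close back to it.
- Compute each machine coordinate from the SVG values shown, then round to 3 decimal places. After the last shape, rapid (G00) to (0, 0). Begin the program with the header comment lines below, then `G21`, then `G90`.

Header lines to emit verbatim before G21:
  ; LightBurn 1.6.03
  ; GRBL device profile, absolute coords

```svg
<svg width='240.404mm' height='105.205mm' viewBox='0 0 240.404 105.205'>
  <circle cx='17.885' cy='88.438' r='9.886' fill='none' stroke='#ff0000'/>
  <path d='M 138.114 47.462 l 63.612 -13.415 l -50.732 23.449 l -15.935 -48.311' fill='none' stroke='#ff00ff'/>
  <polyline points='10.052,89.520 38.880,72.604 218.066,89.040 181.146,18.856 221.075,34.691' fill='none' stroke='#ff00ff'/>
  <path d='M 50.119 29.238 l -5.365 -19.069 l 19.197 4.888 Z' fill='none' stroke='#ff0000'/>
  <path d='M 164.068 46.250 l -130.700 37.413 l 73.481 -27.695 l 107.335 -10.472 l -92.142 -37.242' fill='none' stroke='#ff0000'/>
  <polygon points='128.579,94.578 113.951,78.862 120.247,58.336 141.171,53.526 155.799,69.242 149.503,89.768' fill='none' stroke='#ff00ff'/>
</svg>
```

; LightBurn 1.6.03
; GRBL device profile, absolute coords
G21
G90
G00 X27.771 Y16.767
M3 S534
G01 X27.018 Y20.550 F1690
G01 X24.875 Y23.757 F1690
G01 X21.668 Y25.900 F1690
G01 X17.885 Y26.653 F1690
G01 X14.102 Y25.900 F1690
G01 X10.895 Y23.757 F1690
G01 X8.752 Y20.550 F1690
G01 X7.999 Y16.767 F1690
G01 X8.752 Y12.984 F1690
G01 X10.895 Y9.777 F1690
G01 X14.102 Y7.634 F1690
G01 X17.885 Y6.881 F1690
G01 X21.668 Y7.634 F1690
G01 X24.875 Y9.777 F1690
G01 X27.018 Y12.984 F1690
G01 X27.771 Y16.767 F1690
G00 X138.114 Y57.743
M3 S765
G01 X201.726 Y71.158 F1206
G01 X150.994 Y47.709 F1206
G01 X135.059 Y96.020 F1206
G00 X10.052 Y15.685
M3 S765
G01 X38.880 Y32.601 F1206
G01 X218.066 Y16.165 F1206
G01 X181.146 Y86.349 F1206
G01 X221.075 Y70.514 F1206
G00 X50.119 Y75.967
M3 S534
G01 X44.754 Y95.036 F1690
G01 X63.951 Y90.148 F1690
G01 X50.119 Y75.967 F1690
G00 X164.068 Y58.955
M3 S534
G01 X33.368 Y21.542 F1690
G01 X106.849 Y49.237 F1690
G01 X214.184 Y59.709 F1690
G01 X122.042 Y96.951 F1690
G00 X128.579 Y10.627
M3 S765
G01 X113.951 Y26.343 F1206
G01 X120.247 Y46.869 F1206
G01 X141.171 Y51.679 F1206
G01 X155.799 Y35.963 F1206
G01 X149.503 Y15.437 F1206
G01 X128.579 Y10.627 F1206
M5
G00 X0.000 Y0.000

1 u = 1 mm; y_m = 105.205 − y.

[1] `<circle>` circle, #ff0000→score S534 F1690: (27.771,16.767) → (27.018,20.550) → (24.875,23.757) → (21.668,25.900) → (17.885,26.653) → (14.102,25.900) → (10.895,23.757) → (8.752,20.550) → (7.999,16.767) → (8.752,12.984) → (10.895,9.777) → (14.102,7.634) → (17.885,6.881) → (21.668,7.634) → (24.875,9.777) → (27.018,12.984) → (27.771,16.767) (closed)

[2] `<path>` open polyline, #ff00ff→cut S765 F1206: (138.114,57.743) → (201.726,71.158) → (150.994,47.709) → (135.059,96.020)

[3] `<polyline>` open polyline, #ff00ff→cut S765 F1206: (10.052,15.685) → (38.880,32.601) → (218.066,16.165) → (181.146,86.349) → (221.075,70.514)

[4] `<path>` regular polygon, #ff0000→score S534 F1690: (50.119,75.967) → (44.754,95.036) → (63.951,90.148) → (50.119,75.967) (closed)

[5] `<path>` open polyline, #ff0000→score S534 F1690: (164.068,58.955) → (33.368,21.542) → (106.849,49.237) → (214.184,59.709) → (122.042,96.951)

[6] `<polygon>` regular polygon, #ff00ff→cut S765 F1206: (128.579,10.627) → (113.951,26.343) → (120.247,46.869) → (141.171,51.679) → (155.799,35.963) → (149.503,15.437) → (128.579,10.627) (closed)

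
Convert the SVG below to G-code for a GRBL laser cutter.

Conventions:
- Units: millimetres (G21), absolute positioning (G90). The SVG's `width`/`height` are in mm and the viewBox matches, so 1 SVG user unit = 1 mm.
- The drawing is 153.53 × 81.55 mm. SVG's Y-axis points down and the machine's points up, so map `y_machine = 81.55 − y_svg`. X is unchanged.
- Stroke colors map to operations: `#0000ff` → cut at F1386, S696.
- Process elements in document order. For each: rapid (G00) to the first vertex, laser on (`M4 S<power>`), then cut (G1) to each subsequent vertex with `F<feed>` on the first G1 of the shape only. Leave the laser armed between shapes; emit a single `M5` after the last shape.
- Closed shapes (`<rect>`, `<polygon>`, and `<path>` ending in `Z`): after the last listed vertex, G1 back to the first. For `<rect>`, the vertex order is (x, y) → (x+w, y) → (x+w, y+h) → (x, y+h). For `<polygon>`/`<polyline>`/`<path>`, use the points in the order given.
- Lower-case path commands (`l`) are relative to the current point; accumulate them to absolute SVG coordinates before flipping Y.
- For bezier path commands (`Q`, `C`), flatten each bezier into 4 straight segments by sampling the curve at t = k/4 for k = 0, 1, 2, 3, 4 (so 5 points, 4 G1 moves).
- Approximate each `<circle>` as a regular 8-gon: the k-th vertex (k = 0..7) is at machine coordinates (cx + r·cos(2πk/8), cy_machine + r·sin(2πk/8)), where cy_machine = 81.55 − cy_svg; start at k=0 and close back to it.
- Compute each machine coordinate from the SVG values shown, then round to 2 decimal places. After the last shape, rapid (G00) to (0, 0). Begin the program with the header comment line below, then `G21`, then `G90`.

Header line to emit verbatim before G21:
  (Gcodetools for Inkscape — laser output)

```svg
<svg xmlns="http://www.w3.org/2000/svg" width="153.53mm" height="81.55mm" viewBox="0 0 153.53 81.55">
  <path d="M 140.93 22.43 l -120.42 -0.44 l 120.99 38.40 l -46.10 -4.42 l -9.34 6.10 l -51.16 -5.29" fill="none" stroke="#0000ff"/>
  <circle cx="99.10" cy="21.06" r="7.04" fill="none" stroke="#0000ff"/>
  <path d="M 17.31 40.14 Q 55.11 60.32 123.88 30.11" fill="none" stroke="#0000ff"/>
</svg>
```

1 u = 1 mm; y_m = 81.55 − y.

[1] `<path>` open polyline, #0000ff→cut S696 F1386: (140.93,59.12) → (20.51,59.56) → (141.50,21.16) → (95.40,25.58) → (86.06,19.48) → (34.90,24.77)

[2] `<circle>` circle, #0000ff→cut S696 F1386: (106.14,60.49) → (104.08,65.47) → (99.10,67.53) → (94.12,65.47) → (92.06,60.49) → (94.12,55.51) → (99.10,53.45) → (104.08,55.51) → (106.14,60.49) (closed)

[3] `<path>` quadratic bezier, #0000ff→cut S696 F1386: (17.31,41.41) → (38.15,34.47) → (62.85,33.83) → (91.43,39.48) → (123.88,51.44)

(Gcodetools for Inkscape — laser output)
G21
G90
G00 X140.93 Y59.12
M4 S696
G1 X20.51 Y59.56 F1386
G1 X141.50 Y21.16
G1 X95.40 Y25.58
G1 X86.06 Y19.48
G1 X34.90 Y24.77
G00 X106.14 Y60.49
M4 S696
G1 X104.08 Y65.47 F1386
G1 X99.10 Y67.53
G1 X94.12 Y65.47
G1 X92.06 Y60.49
G1 X94.12 Y55.51
G1 X99.10 Y53.45
G1 X104.08 Y55.51
G1 X106.14 Y60.49
G00 X17.31 Y41.41
M4 S696
G1 X38.15 Y34.47 F1386
G1 X62.85 Y33.83
G1 X91.43 Y39.48
G1 X123.88 Y51.44
M5
G00 X0.00 Y0.00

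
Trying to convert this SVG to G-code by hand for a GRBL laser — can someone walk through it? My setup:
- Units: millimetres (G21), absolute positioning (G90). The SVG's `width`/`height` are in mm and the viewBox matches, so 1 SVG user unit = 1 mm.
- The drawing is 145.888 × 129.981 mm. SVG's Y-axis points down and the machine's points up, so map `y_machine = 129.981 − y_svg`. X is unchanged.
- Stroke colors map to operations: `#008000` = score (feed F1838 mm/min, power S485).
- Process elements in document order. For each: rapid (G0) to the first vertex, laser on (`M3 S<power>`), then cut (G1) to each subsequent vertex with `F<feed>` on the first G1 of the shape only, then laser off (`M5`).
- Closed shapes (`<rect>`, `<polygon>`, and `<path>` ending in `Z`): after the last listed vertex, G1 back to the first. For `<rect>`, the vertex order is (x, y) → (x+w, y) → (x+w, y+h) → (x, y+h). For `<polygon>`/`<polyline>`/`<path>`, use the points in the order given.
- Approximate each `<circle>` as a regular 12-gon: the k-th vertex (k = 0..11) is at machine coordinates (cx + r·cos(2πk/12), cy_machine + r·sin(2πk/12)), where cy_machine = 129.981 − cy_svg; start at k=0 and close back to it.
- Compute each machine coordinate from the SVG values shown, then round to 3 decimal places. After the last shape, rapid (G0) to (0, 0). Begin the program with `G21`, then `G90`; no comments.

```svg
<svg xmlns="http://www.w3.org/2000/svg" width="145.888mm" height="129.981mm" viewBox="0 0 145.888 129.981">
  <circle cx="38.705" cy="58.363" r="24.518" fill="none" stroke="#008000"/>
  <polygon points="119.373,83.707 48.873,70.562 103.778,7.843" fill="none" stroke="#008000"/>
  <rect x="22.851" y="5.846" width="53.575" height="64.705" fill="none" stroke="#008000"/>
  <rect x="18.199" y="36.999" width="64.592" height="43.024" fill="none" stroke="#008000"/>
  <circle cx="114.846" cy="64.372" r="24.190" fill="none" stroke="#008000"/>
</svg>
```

G21
G90
G0 X63.223 Y71.618
M3 S485
G1 X59.938 Y83.877 F1838
G1 X50.964 Y92.851
G1 X38.705 Y96.136
G1 X26.446 Y92.851
G1 X17.472 Y83.877
G1 X14.187 Y71.618
G1 X17.472 Y59.359
G1 X26.446 Y50.385
G1 X38.705 Y47.100
G1 X50.964 Y50.385
G1 X59.938 Y59.359
G1 X63.223 Y71.618
M5
G0 X119.373 Y46.274
M3 S485
G1 X48.873 Y59.419 F1838
G1 X103.778 Y122.138
G1 X119.373 Y46.274
M5
G0 X22.851 Y124.135
M3 S485
G1 X76.426 Y124.135 F1838
G1 X76.426 Y59.430
G1 X22.851 Y59.430
G1 X22.851 Y124.135
M5
G0 X18.199 Y92.982
M3 S485
G1 X82.791 Y92.982 F1838
G1 X82.791 Y49.958
G1 X18.199 Y49.958
G1 X18.199 Y92.982
M5
G0 X139.036 Y65.609
M3 S485
G1 X135.795 Y77.704 F1838
G1 X126.941 Y86.558
G1 X114.846 Y89.799
G1 X102.751 Y86.558
G1 X93.897 Y77.704
G1 X90.656 Y65.609
G1 X93.897 Y53.514
G1 X102.751 Y44.660
G1 X114.846 Y41.419
G1 X126.941 Y44.660
G1 X135.795 Y53.514
G1 X139.036 Y65.609
M5
G0 X0.000 Y0.000

viewBox `0 0 145.888 129.981` with mm width/height → 1 unit = 1 mm. Flip: y_m = 129.981 − y_svg.

**Shape 1** — `<circle>` circle, stroke `#008000` → score (S485, F1838). Machine vertices: (63.223,71.618) → (59.938,83.877) → (50.964,92.851) → (38.705,96.136) → (26.446,92.851) → (17.472,83.877) → (14.187,71.618) → (17.472,59.359) → (26.446,50.385) → (38.705,47.100) → (50.964,50.385) → (59.938,59.359) → (63.223,71.618). Closed: final G1 returns to the first vertex.

**Shape 2** — `<polygon>` closed polygon, stroke `#008000` → score (S485, F1838). Machine vertices: (119.373,46.274) → (48.873,59.419) → (103.778,122.138) → (119.373,46.274). Closed: final G1 returns to the first vertex.

**Shape 3** — `<rect>` rectangle, stroke `#008000` → score (S485, F1838). Machine vertices: (22.851,124.135) → (76.426,124.135) → (76.426,59.430) → (22.851,59.430) → (22.851,124.135). Closed: final G1 returns to the first vertex.

**Shape 4** — `<rect>` rectangle, stroke `#008000` → score (S485, F1838). Machine vertices: (18.199,92.982) → (82.791,92.982) → (82.791,49.958) → (18.199,49.958) → (18.199,92.982). Closed: final G1 returns to the first vertex.

**Shape 5** — `<circle>` circle, stroke `#008000` → score (S485, F1838). Machine vertices: (139.036,65.609) → (135.795,77.704) → (126.941,86.558) → (114.846,89.799) → (102.751,86.558) → (93.897,77.704) → (90.656,65.609) → (93.897,53.514) → (102.751,44.660) → (114.846,41.419) → (126.941,44.660) → (135.795,53.514) → (139.036,65.609). Closed: final G1 returns to the first vertex.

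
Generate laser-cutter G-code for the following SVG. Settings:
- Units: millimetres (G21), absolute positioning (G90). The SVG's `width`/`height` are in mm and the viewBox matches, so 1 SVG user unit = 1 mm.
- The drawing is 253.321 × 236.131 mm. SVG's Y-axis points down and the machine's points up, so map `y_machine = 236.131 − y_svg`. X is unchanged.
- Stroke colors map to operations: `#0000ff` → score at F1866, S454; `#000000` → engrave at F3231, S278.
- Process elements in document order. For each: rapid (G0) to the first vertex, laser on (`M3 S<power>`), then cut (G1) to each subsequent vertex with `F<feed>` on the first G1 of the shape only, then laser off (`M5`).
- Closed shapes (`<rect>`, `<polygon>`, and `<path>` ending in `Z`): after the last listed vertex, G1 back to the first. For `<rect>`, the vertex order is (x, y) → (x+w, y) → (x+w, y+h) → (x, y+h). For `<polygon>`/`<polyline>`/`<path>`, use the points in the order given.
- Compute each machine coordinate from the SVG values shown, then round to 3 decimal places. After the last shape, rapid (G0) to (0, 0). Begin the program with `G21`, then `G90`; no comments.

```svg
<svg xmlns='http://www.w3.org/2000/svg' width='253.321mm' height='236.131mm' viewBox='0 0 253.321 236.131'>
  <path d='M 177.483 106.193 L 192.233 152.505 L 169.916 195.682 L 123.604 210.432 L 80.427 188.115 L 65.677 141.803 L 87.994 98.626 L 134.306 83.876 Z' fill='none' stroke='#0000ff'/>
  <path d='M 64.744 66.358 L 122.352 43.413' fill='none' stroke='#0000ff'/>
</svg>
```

G21
G90
G0 X177.483 Y129.938
M3 S454
G1 X192.233 Y83.626 F1866
G1 X169.916 Y40.449
G1 X123.604 Y25.699
G1 X80.427 Y48.016
G1 X65.677 Y94.328
G1 X87.994 Y137.505
G1 X134.306 Y152.255
G1 X177.483 Y129.938
M5
G0 X64.744 Y169.773
M3 S454
G1 X122.352 Y192.718 F1866
M5
G0 X0.000 Y0.000

Since the viewBox matches the mm dimensions, user units are millimetres directly. The only transform is the Y-flip y_m = 236.131 − y_svg.

Shape 1 is a regular polygon drawn with `<path>`. Its stroke #0000ff means score at S454, F1866. After flipping Y the toolpath is (177.483,129.938) → (192.233,83.626) → (169.916,40.449) → (123.604,25.699) → (80.427,48.016) → (65.677,94.328) → (87.994,137.505) → (134.306,152.255) → (177.483,129.938), returning to the start.

Shape 2 is a line segment drawn with `<path>`. Its stroke #0000ff means score at S454, F1866. After flipping Y the toolpath is (64.744,169.773) → (122.352,192.718).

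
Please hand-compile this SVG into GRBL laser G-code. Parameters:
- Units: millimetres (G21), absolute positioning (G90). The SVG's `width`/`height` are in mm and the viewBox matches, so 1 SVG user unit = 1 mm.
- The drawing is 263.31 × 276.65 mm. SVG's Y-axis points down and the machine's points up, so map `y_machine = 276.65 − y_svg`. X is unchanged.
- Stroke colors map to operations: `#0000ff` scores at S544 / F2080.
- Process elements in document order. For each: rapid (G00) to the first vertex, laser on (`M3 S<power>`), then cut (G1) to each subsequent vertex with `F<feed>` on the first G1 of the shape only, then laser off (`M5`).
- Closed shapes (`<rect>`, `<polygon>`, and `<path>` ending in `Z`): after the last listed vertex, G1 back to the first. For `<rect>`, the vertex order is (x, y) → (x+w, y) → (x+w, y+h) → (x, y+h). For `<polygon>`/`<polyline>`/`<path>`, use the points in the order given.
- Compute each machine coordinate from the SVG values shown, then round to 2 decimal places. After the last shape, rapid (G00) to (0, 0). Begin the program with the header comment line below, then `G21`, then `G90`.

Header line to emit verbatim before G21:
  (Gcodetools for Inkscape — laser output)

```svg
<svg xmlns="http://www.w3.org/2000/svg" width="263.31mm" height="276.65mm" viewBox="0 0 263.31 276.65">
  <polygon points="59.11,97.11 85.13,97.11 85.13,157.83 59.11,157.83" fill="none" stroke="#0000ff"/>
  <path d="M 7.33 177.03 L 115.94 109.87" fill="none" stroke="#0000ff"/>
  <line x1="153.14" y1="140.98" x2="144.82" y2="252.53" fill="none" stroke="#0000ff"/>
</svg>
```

Since the viewBox matches the mm dimensions, user units are millimetres directly. The only transform is the Y-flip y_m = 276.65 − y_svg.

Shape 1 is a rectangle drawn with `<polygon>`. Its stroke #0000ff means score at S544, F2080. After flipping Y the toolpath is (59.11,179.54) → (85.13,179.54) → (85.13,118.82) → (59.11,118.82) → (59.11,179.54), returning to the start.

Shape 2 is a line segment drawn with `<path>`. Its stroke #0000ff means score at S544, F2080. After flipping Y the toolpath is (7.33,99.62) → (115.94,166.78).

Shape 3 is a line segment drawn with `<line>`. Its stroke #0000ff means score at S544, F2080. After flipping Y the toolpath is (153.14,135.67) → (144.82,24.12).

(Gcodetools for Inkscape — laser output)
G21
G90
G00 X59.11 Y179.54
M3 S544
G1 X85.13 Y179.54 F2080
G1 X85.13 Y118.82
G1 X59.11 Y118.82
G1 X59.11 Y179.54
M5
G00 X7.33 Y99.62
M3 S544
G1 X115.94 Y166.78 F2080
M5
G00 X153.14 Y135.67
M3 S544
G1 X144.82 Y24.12 F2080
M5
G00 X0.00 Y0.00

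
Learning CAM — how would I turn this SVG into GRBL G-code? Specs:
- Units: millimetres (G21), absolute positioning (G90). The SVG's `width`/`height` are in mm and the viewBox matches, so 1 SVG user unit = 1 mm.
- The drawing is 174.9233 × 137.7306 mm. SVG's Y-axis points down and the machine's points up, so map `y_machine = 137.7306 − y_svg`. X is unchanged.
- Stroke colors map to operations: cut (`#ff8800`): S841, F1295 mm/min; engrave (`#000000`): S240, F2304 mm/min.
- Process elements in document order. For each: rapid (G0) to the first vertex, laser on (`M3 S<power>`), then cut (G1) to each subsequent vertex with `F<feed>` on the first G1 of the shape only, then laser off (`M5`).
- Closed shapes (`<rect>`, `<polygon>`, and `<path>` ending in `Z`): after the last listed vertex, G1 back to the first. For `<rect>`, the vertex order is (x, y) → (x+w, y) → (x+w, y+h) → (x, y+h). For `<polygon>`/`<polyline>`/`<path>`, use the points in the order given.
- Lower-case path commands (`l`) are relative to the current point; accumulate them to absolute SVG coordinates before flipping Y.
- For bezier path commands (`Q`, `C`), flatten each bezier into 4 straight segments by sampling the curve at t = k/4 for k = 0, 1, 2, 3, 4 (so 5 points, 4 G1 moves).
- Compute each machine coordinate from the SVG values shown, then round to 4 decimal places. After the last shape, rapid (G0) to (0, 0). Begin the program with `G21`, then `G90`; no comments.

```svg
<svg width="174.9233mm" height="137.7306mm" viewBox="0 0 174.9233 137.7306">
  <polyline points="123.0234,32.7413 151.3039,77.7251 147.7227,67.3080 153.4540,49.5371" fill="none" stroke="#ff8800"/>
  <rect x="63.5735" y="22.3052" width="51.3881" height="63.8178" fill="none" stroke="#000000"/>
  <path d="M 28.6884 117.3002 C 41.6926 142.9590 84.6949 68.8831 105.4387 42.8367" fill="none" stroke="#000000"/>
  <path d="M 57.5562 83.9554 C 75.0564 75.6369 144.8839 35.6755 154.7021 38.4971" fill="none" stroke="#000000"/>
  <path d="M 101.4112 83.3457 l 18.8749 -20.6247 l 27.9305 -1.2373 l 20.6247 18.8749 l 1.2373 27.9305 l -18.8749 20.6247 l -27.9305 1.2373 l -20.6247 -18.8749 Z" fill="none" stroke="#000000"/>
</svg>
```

1 u = 1 mm; y_m = 137.7306 − y.

[1] `<polyline>` open polyline, #ff8800→cut S841 F1295: (123.0234,104.9893) → (151.3039,60.0055) → (147.7227,70.4226) → (153.4540,88.1935)

[2] `<rect>` rectangle, #000000→engrave S240 F2304: (63.5735,115.4254) → (114.9616,115.4254) → (114.9616,51.6076) → (63.5735,51.6076) → (63.5735,115.4254) (closed)

[3] `<path>` cubic bezier, #000000→engrave S240 F2304: (28.6884,20.4304) → (43.2497,17.5777) → (64.1612,38.2727) → (86.5239,68.6624) → (105.4387,94.8939)

[4] `<path>` cubic bezier, #000000→engrave S240 F2304: (57.5562,53.7752) → (78.7375,64.7842) → (109.0099,80.6819) → (137.8420,94.4908) → (154.7021,99.2335)

[5] `<path>` regular polygon, #000000→engrave S240 F2304: (101.4112,54.3849) → (120.2861,75.0096) → (148.2166,76.2469) → (168.8413,57.3720) → (170.0786,29.4415) → (151.2037,8.8168) → (123.2732,7.5795) → (102.6485,26.4544) → (101.4112,54.3849) (closed)

G21
G90
G0 X123.0234 Y104.9893
M3 S841
G1 X151.3039 Y60.0055 F1295
G1 X147.7227 Y70.4226
G1 X153.4540 Y88.1935
M5
G0 X63.5735 Y115.4254
M3 S240
G1 X114.9616 Y115.4254 F2304
G1 X114.9616 Y51.6076
G1 X63.5735 Y51.6076
G1 X63.5735 Y115.4254
M5
G0 X28.6884 Y20.4304
M3 S240
G1 X43.2497 Y17.5777 F2304
G1 X64.1612 Y38.2727
G1 X86.5239 Y68.6624
G1 X105.4387 Y94.8939
M5
G0 X57.5562 Y53.7752
M3 S240
G1 X78.7375 Y64.7842 F2304
G1 X109.0099 Y80.6819
G1 X137.8420 Y94.4908
G1 X154.7021 Y99.2335
M5
G0 X101.4112 Y54.3849
M3 S240
G1 X120.2861 Y75.0096 F2304
G1 X148.2166 Y76.2469
G1 X168.8413 Y57.3720
G1 X170.0786 Y29.4415
G1 X151.2037 Y8.8168
G1 X123.2732 Y7.5795
G1 X102.6485 Y26.4544
G1 X101.4112 Y54.3849
M5
G0 X0.0000 Y0.0000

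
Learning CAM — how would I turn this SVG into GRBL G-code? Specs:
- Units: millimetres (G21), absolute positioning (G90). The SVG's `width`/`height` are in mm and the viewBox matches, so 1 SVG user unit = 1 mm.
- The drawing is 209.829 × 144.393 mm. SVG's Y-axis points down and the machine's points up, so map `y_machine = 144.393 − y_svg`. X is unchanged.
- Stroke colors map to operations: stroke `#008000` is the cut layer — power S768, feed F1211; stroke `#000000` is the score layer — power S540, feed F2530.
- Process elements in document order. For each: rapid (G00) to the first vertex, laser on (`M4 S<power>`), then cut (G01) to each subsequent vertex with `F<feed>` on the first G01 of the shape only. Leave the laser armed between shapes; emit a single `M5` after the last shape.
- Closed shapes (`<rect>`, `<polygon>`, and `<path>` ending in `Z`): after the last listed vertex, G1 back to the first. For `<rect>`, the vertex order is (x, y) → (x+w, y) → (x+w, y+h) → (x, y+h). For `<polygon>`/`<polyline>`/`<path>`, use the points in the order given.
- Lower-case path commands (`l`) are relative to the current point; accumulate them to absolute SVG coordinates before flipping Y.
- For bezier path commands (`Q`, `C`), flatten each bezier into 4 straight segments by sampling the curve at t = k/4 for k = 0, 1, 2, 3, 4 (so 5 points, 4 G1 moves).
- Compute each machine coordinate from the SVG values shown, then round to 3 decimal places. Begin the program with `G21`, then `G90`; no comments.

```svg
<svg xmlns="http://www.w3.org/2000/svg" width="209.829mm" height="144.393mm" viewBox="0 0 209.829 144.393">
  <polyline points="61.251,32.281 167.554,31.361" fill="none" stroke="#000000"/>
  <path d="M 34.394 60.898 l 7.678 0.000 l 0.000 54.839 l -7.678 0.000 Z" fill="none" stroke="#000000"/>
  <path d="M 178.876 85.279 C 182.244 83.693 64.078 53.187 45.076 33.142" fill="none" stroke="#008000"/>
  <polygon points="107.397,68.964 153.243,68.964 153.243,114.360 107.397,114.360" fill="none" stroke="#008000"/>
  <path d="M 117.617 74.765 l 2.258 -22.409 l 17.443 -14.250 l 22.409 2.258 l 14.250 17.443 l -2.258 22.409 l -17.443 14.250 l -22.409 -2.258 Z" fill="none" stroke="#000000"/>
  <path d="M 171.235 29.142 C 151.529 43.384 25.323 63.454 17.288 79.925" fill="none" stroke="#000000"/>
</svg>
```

Since the viewBox matches the mm dimensions, user units are millimetres directly. The only transform is the Y-flip y_m = 144.393 − y_svg.

Shape 1 is a line segment drawn with `<polyline>`. Its stroke #000000 means score at S540, F2530. After flipping Y the toolpath is (61.251,112.112) → (167.554,113.032).

Shape 2 is a rectangle drawn with `<path>`. Its stroke #000000 means score at S540, F2530. After flipping Y the toolpath is (34.394,83.495) → (42.072,83.495) → (42.072,28.656) → (34.394,28.656) → (34.394,83.495), returning to the start.

Shape 3 is a cubic bezier drawn with `<path>`. Its stroke #008000 means cut at S768, F1211. After flipping Y the toolpath is (178.876,59.114) → (162.063,65.111) → (120.365,78.260) → (74.472,94.871) → (45.076,111.251).

Shape 4 is a rectangle drawn with `<polygon>`. Its stroke #008000 means cut at S768, F1211. After flipping Y the toolpath is (107.397,75.429) → (153.243,75.429) → (153.243,30.033) → (107.397,30.033) → (107.397,75.429), returning to the start.

Shape 5 is a regular polygon drawn with `<path>`. Its stroke #000000 means score at S540, F2530. After flipping Y the toolpath is (117.617,69.628) → (119.875,92.037) → (137.318,106.287) → (159.727,104.029) → (173.977,86.586) → (171.719,64.177) → (154.276,49.927) → (131.867,52.185) → (117.617,69.628), returning to the start.

Shape 6 is a cubic bezier drawn with `<path>`. Its stroke #000000 means score at S540, F2530. After flipping Y the toolpath is (171.235,115.251) → (139.997,103.624) → (89.885,90.695) → (41.961,77.349) → (17.288,64.468).

G21
G90
G00 X61.251 Y112.112
M4 S540
G01 X167.554 Y113.032 F2530
G00 X34.394 Y83.495
M4 S540
G01 X42.072 Y83.495 F2530
G01 X42.072 Y28.656
G01 X34.394 Y28.656
G01 X34.394 Y83.495
G00 X178.876 Y59.114
M4 S768
G01 X162.063 Y65.111 F1211
G01 X120.365 Y78.260
G01 X74.472 Y94.871
G01 X45.076 Y111.251
G00 X107.397 Y75.429
M4 S768
G01 X153.243 Y75.429 F1211
G01 X153.243 Y30.033
G01 X107.397 Y30.033
G01 X107.397 Y75.429
G00 X117.617 Y69.628
M4 S540
G01 X119.875 Y92.037 F2530
G01 X137.318 Y106.287
G01 X159.727 Y104.029
G01 X173.977 Y86.586
G01 X171.719 Y64.177
G01 X154.276 Y49.927
G01 X131.867 Y52.185
G01 X117.617 Y69.628
G00 X171.235 Y115.251
M4 S540
G01 X139.997 Y103.624 F2530
G01 X89.885 Y90.695
G01 X41.961 Y77.349
G01 X17.288 Y64.468
M5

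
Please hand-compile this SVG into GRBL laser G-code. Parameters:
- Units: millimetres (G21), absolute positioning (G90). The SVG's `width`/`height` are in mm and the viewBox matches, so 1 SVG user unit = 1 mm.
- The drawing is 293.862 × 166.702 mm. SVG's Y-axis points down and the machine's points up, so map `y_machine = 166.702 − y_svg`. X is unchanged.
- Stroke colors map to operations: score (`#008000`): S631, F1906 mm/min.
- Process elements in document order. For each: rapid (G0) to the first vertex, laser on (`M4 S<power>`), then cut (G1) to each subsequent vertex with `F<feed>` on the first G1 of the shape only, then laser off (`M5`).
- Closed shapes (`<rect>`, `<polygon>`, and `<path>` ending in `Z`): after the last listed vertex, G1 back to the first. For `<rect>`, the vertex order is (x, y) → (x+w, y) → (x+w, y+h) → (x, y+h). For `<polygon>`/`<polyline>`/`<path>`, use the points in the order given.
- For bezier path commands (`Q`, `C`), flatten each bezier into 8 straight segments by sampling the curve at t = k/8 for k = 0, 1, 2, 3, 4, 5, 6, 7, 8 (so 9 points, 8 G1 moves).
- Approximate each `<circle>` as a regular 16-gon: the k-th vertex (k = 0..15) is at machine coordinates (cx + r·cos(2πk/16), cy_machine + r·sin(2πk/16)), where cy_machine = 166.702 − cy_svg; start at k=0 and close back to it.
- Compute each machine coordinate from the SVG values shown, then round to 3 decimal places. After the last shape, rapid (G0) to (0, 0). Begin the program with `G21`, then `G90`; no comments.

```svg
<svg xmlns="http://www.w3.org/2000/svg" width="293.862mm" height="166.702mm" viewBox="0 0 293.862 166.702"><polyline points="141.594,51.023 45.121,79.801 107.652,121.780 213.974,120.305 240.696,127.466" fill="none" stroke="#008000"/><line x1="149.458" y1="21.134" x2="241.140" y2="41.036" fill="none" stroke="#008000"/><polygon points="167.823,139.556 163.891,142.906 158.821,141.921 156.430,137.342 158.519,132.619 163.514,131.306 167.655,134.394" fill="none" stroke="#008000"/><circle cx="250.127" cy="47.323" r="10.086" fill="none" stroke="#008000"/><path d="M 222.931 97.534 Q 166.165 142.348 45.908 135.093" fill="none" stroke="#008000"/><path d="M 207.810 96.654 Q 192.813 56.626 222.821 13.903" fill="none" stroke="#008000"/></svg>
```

G21
G90
G0 X141.594 Y115.679
M4 S631
G1 X45.121 Y86.901 F1906
G1 X107.652 Y44.922
G1 X213.974 Y46.397
G1 X240.696 Y39.236
M5
G0 X149.458 Y145.568
M4 S631
G1 X241.140 Y125.666 F1906
M5
G0 X167.823 Y27.146
M4 S631
G1 X163.891 Y23.796 F1906
G1 X158.821 Y24.781
G1 X156.430 Y29.360
G1 X158.519 Y34.083
G1 X163.514 Y35.396
G1 X167.655 Y32.308
G1 X167.823 Y27.146
M5
G0 X260.213 Y119.379
M4 S631
G1 X259.445 Y123.239 F1906
G1 X257.259 Y126.511
G1 X253.987 Y128.697
G1 X250.127 Y129.465
G1 X246.267 Y128.697
G1 X242.995 Y126.511
G1 X240.809 Y123.239
G1 X240.041 Y119.379
G1 X240.809 Y115.519
G1 X242.995 Y112.247
G1 X246.267 Y110.061
G1 X250.127 Y109.293
G1 X253.987 Y110.061
G1 X257.259 Y112.247
G1 X259.445 Y115.519
G1 X260.213 Y119.379
M5
G0 X222.931 Y69.168
M4 S631
G1 X207.747 Y58.778 F1906
G1 X190.580 Y50.015
G1 X171.428 Y42.880
G1 X150.292 Y37.371
G1 X127.172 Y33.490
G1 X102.068 Y31.236
G1 X74.980 Y30.609
G1 X45.908 Y31.609
M5
G0 X207.810 Y70.048
M4 S631
G1 X204.764 Y80.097 F1906
G1 X203.124 Y90.230
G1 X202.891 Y100.448
G1 X204.064 Y110.750
G1 X206.644 Y121.136
G1 X210.630 Y131.606
G1 X216.022 Y142.160
G1 X222.821 Y152.799
M5
G0 X0.000 Y0.000

1 u = 1 mm; y_m = 166.702 − y.

[1] `<polyline>` open polyline, #008000→score S631 F1906: (141.594,115.679) → (45.121,86.901) → (107.652,44.922) → (213.974,46.397) → (240.696,39.236)

[2] `<line>` line segment, #008000→score S631 F1906: (149.458,145.568) → (241.140,125.666)

[3] `<polygon>` regular polygon, #008000→score S631 F1906: (167.823,27.146) → (163.891,23.796) → (158.821,24.781) → (156.430,29.360) → (158.519,34.083) → (163.514,35.396) → (167.655,32.308) → (167.823,27.146) (closed)

[4] `<circle>` circle, #008000→score S631 F1906: (260.213,119.379) → (259.445,123.239) → (257.259,126.511) → (253.987,128.697) → (250.127,129.465) → (246.267,128.697) → (242.995,126.511) → (240.809,123.239) → (240.041,119.379) → (240.809,115.519) → (242.995,112.247) → (246.267,110.061) → (250.127,109.293) → (253.987,110.061) → (257.259,112.247) → (259.445,115.519) → (260.213,119.379) (closed)

[5] `<path>` quadratic bezier, #008000→score S631 F1906: (222.931,69.168) → (207.747,58.778) → (190.580,50.015) → (171.428,42.880) → (150.292,37.371) → (127.172,33.490) → (102.068,31.236) → (74.980,30.609) → (45.908,31.609)

[6] `<path>` quadratic bezier, #008000→score S631 F1906: (207.810,70.048) → (204.764,80.097) → (203.124,90.230) → (202.891,100.448) → (204.064,110.750) → (206.644,121.136) → (210.630,131.606) → (216.022,142.160) → (222.821,152.799)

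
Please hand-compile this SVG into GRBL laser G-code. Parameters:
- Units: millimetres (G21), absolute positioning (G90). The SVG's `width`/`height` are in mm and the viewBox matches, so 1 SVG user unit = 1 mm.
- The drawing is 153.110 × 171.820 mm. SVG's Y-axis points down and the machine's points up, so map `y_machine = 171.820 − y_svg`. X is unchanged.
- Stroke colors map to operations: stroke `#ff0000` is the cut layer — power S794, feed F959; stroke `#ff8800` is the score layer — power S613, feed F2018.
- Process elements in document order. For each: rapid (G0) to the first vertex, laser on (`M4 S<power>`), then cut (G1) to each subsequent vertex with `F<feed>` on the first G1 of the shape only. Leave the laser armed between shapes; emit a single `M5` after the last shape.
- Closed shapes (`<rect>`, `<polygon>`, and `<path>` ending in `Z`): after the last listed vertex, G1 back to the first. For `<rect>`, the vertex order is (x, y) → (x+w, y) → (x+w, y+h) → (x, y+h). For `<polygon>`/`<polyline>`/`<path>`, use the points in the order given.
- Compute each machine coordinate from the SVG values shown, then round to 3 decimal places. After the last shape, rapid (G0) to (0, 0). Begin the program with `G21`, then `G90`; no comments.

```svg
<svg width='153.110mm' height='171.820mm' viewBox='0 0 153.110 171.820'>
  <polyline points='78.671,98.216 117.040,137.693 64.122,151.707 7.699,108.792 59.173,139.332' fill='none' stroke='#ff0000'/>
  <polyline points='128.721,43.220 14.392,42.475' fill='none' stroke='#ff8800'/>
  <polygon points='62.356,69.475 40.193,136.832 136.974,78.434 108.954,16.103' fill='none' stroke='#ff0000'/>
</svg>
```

G21
G90
G0 X78.671 Y73.604
M4 S794
G1 X117.040 Y34.127 F959
G1 X64.122 Y20.113
G1 X7.699 Y63.028
G1 X59.173 Y32.488
G0 X128.721 Y128.600
M4 S613
G1 X14.392 Y129.345 F2018
G0 X62.356 Y102.345
M4 S794
G1 X40.193 Y34.988 F959
G1 X136.974 Y93.386
G1 X108.954 Y155.717
G1 X62.356 Y102.345
M5
G0 X0.000 Y0.000

Since the viewBox matches the mm dimensions, user units are millimetres directly. The only transform is the Y-flip y_m = 171.820 − y_svg.

Shape 1 is a open polyline drawn with `<polyline>`. Its stroke #ff0000 means cut at S794, F959. After flipping Y the toolpath is (78.671,73.604) → (117.040,34.127) → (64.122,20.113) → (7.699,63.028) → (59.173,32.488).

Shape 2 is a line segment drawn with `<polyline>`. Its stroke #ff8800 means score at S613, F2018. After flipping Y the toolpath is (128.721,128.600) → (14.392,129.345).

Shape 3 is a closed polygon drawn with `<polygon>`. Its stroke #ff0000 means cut at S794, F959. After flipping Y the toolpath is (62.356,102.345) → (40.193,34.988) → (136.974,93.386) → (108.954,155.717) → (62.356,102.345), returning to the start.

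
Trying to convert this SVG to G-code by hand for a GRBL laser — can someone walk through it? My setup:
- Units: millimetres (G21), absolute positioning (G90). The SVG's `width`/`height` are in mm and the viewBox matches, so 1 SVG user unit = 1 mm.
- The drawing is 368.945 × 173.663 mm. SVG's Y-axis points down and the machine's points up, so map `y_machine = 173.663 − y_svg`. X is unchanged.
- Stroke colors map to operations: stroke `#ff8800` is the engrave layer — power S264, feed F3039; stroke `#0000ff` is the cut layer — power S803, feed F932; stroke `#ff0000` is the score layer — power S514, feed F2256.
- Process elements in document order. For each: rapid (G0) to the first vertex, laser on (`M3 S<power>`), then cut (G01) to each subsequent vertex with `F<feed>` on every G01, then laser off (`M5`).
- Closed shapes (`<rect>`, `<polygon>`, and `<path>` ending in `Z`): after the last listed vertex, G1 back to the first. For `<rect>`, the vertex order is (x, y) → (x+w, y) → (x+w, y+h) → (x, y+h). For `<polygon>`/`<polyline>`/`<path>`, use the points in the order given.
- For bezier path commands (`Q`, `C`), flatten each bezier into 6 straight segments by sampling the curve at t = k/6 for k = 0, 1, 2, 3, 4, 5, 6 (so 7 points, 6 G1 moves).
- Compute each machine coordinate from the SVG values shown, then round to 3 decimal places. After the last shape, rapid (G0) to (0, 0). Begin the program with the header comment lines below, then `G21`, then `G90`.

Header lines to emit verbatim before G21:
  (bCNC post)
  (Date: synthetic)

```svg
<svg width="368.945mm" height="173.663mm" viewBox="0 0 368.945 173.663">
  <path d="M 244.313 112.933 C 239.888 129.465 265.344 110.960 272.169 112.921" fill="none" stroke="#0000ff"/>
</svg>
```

(bCNC post)
(Date: synthetic)
G21
G90
G0 X244.313 Y60.730
M3 S803
G01 X244.366 Y55.127 F932
G01 X248.052 Y53.821 F932
G01 X254.022 Y55.272 F932
G01 X260.930 Y57.937 F932
G01 X267.429 Y60.274 F932
G01 X272.169 Y60.742 F932
M5
G0 X0.000 Y0.000

viewBox `0 0 368.945 173.663` with mm width/height → 1 unit = 1 mm. Flip: y_m = 173.663 − y_svg.

**Shape 1** — `<path>` cubic bezier, stroke `#0000ff` → cut (S803, F932). Control points (SVG): P0=(244.313,112.933), P1=(239.888,129.465), P2=(265.344,110.960), P3=(272.169,112.921); sampled at t=k/6. Machine vertices: (244.313,60.730) → (244.366,55.127) → (248.052,53.821) → (254.022,55.272) → (260.930,57.937) → (267.429,60.274) → (272.169,60.742). Open path.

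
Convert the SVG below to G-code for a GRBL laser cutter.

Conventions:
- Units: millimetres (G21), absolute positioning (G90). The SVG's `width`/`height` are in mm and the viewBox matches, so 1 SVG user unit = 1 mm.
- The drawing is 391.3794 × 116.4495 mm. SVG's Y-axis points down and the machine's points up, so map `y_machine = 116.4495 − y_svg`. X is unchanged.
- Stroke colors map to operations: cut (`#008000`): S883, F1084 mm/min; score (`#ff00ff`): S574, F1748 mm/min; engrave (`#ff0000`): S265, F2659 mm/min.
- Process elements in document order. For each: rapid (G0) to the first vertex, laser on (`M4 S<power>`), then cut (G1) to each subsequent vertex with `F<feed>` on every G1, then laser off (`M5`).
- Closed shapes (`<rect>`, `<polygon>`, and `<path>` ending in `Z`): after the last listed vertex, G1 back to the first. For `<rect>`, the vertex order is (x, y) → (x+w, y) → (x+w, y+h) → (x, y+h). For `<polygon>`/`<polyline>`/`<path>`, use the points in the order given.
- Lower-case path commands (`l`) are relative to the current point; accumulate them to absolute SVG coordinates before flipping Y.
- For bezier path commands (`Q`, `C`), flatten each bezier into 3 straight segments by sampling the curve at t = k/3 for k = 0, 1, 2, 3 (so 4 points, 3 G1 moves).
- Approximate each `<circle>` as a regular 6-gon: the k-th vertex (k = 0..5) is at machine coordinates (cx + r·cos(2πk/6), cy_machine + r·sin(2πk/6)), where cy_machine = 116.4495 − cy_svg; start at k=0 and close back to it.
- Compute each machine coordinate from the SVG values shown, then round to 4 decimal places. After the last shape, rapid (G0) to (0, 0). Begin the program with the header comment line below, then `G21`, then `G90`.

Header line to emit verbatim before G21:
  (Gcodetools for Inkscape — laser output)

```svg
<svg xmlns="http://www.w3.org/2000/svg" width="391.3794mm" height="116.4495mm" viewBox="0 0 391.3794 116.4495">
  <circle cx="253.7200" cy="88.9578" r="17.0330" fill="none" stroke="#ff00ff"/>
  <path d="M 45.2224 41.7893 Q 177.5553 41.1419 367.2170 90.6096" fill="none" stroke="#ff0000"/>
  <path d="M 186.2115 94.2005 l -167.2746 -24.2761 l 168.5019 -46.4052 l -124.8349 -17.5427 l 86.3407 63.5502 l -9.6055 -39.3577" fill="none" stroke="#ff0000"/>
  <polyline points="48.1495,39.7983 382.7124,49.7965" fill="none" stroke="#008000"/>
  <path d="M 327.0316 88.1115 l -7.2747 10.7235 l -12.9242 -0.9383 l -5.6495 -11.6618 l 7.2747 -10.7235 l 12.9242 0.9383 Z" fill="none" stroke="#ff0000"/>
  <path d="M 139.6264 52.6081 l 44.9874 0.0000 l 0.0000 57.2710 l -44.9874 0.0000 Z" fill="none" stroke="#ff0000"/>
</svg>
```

(Gcodetools for Inkscape — laser output)
G21
G90
G0 X270.7530 Y27.4917
M4 S574
G1 X262.2365 Y42.2427 F1748
G1 X245.2035 Y42.2427 F1748
G1 X236.6870 Y27.4917 F1748
G1 X245.2035 Y12.7407 F1748
G1 X262.2365 Y12.7407 F1748
G1 X270.7530 Y27.4917 F1748
M5
G0 X45.2224 Y74.6602
M4 S265
G1 X139.8142 Y69.5235 F2659
G1 X247.1457 Y53.2500 F2659
G1 X367.2170 Y25.8399 F2659
M5
G0 X186.2115 Y22.2490
M4 S265
G1 X18.9369 Y46.5251 F2659
G1 X187.4388 Y92.9303 F2659
G1 X62.6039 Y110.4730 F2659
G1 X148.9446 Y46.9228 F2659
G1 X139.3391 Y86.2805 F2659
M5
G0 X48.1495 Y76.6512
M4 S883
G1 X382.7124 Y66.6530 F1084
M5
G0 X327.0316 Y28.3380
M4 S265
G1 X319.7569 Y17.6145 F2659
G1 X306.8327 Y18.5528 F2659
G1 X301.1832 Y30.2146 F2659
G1 X308.4579 Y40.9381 F2659
G1 X321.3821 Y39.9998 F2659
G1 X327.0316 Y28.3380 F2659
M5
G0 X139.6264 Y63.8414
M4 S265
G1 X184.6138 Y63.8414 F2659
G1 X184.6138 Y6.5704 F2659
G1 X139.6264 Y6.5704 F2659
G1 X139.6264 Y63.8414 F2659
M5
G0 X0.0000 Y0.0000

viewBox `0 0 391.3794 116.4495` with mm width/height → 1 unit = 1 mm. Flip: y_m = 116.4495 − y_svg.

**Shape 1** — `<circle>` circle, stroke `#ff00ff` → score (S574, F1748). Machine vertices: (270.7530,27.4917) → (262.2365,42.2427) → (245.2035,42.2427) → (236.6870,27.4917) → (245.2035,12.7407) → (262.2365,12.7407) → (270.7530,27.4917). Closed: final G1 returns to the first vertex.

**Shape 2** — `<path>` quadratic bezier, stroke `#ff0000` → engrave (S265, F2659). Control points (SVG): P0=(45.2224,41.7893), P1=(177.5553,41.1419), P2=(367.2170,90.6096); sampled at t=k/3. Machine vertices: (45.2224,74.6602) → (139.8142,69.5235) → (247.1457,53.2500) → (367.2170,25.8399). Open path.

**Shape 3** — `<path>` open polyline, stroke `#ff0000` → engrave (S265, F2659). Machine vertices: (186.2115,22.2490) → (18.9369,46.5251) → (187.4388,92.9303) → (62.6039,110.4730) → (148.9446,46.9228) → (139.3391,86.2805). Open path.

**Shape 4** — `<polyline>` line segment, stroke `#008000` → cut (S883, F1084). Machine vertices: (48.1495,76.6512) → (382.7124,66.6530). Open path.

**Shape 5** — `<path>` regular polygon, stroke `#ff0000` → engrave (S265, F2659). Machine vertices: (327.0316,28.3380) → (319.7569,17.6145) → (306.8327,18.5528) → (301.1832,30.2146) → (308.4579,40.9381) → (321.3821,39.9998) → (327.0316,28.3380). Closed: final G1 returns to the first vertex.

**Shape 6** — `<path>` rectangle, stroke `#ff0000` → engrave (S265, F2659). Machine vertices: (139.6264,63.8414) → (184.6138,63.8414) → (184.6138,6.5704) → (139.6264,6.5704) → (139.6264,63.8414). Closed: final G1 returns to the first vertex.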